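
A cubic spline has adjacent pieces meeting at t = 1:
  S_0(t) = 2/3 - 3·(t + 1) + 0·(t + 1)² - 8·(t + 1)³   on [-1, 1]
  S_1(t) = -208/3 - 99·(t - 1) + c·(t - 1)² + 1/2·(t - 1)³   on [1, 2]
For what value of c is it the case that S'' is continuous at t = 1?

-48

S_0''(t) = 0 - 48·(t + 1), so S_0''(1) = -96. On the right, S_1''(1) = 2c, so c = -48.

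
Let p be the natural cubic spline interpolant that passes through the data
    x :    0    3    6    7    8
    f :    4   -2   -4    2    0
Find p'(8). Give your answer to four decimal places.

Let M_i = p''(x_i). Step sizes h_i = 3, 3, 1, 1; slopes of the chords Δ_i = (y_(i+1) - y_i)/h_i = -2, -2/3, 6, -2.
  3·M_0 + 12·M_1 + 3·M_2 = 6(Δ_1 - Δ_0) = 8
  3·M_1 + 8·M_2 + 1·M_3 = 6(Δ_2 - Δ_1) = 40
  1·M_2 + 4·M_3 + 1·M_4 = 6(Δ_3 - Δ_2) = -48
Natural end conditions: M_0 = M_4 = 0.
Solving: M_0 = 0, M_1 = -47/42, M_2 = 50/7, M_3 = -193/14, M_4 = 0.
On [7, 8], p'(x) = b_3 + 2c_3·(x - 7) + 3d_3·(x - 7)² with b_3 = Δ_3 - h_3(2M_3 + M_4)/6 = 109/42, c_3 = M_3/2 = -193/28, d_3 = (M_4 - M_3)/(6h_3) = 193/84. So p'(8) = -361/84.

-4.2976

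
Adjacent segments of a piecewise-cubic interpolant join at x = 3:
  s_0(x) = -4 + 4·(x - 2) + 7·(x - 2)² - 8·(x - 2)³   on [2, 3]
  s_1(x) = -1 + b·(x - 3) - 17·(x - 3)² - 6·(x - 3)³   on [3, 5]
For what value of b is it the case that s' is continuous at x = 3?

-6

s_0'(x) = 4 + 14·(x - 2) - 24·(x - 2)², so s_0'(3) = -6. On the right, s_1'(3) = b, so b = -6.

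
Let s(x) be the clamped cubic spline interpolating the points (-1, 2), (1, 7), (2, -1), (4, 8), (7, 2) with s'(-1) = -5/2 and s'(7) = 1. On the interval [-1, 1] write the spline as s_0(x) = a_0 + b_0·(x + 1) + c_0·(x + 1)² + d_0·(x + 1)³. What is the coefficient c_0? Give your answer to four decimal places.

Put σ_i = s'' at the i-th knot. Here h = (2, 1, 2, 3) and Δ = (5/2, -8, 9/2, -2), so the interior equations h_(i-1)·σ_(i-1) + 2(h_(i-1)+h_i)·σ_i + h_i·σ_(i+1) = 6(Δ_i − Δ_(i-1)) read
  2·σ_0 + 6·σ_1 + 1·σ_2 = 6(Δ_1 - Δ_0) = -63
  1·σ_1 + 6·σ_2 + 2·σ_3 = 6(Δ_2 - Δ_1) = 75
  2·σ_2 + 10·σ_3 + 3·σ_4 = 6(Δ_3 - Δ_2) = -39
Clamped end conditions give two more equations: 2h_0·σ_0 + h_0·σ_1 = 6(Δ_0 - s'(-1)) = 30 and h_3·σ_3 + 2h_3·σ_4 = 6(s'(7) - Δ_3) = 18.
Solving: σ_0 = 2599/151, σ_1 = -2933/151, σ_2 = 2887/151, σ_3 = -1532/151, σ_4 = 1219/151.
On [-1, 1], with s_0(x) = a_0 + b_0·(x + 1) + c_0·(x + 1)² + d_0·(x + 1)³: c_0 = σ_0/2 = 2599/302, d_0 = (σ_1 - σ_0)/(6h_0) = -461/151, b_0 = Δ_0 - h_0(2σ_0 + σ_1)/6 = -5/2.

8.6060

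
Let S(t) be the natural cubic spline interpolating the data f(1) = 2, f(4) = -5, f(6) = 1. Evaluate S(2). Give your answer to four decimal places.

Write M_i for S''(x_i). With h_i = 3, 2 and divided differences Δ_i = -7/3, 3, the continuity of S' gives the tridiagonal system
  3·M_0 + 10·M_1 + 2·M_2 = 6(Δ_1 - Δ_0) = 32
Natural end conditions: M_0 = M_2 = 0.
Solving: M_0 = 0, M_1 = 16/5, M_2 = 0.
On [1, 4], S(t) = 2 - 59/15·(t - 1) + 0·(t - 1)² + 8/45·(t - 1)³.
With (t - 1) = 1: S(2) = -79/45.

-1.7556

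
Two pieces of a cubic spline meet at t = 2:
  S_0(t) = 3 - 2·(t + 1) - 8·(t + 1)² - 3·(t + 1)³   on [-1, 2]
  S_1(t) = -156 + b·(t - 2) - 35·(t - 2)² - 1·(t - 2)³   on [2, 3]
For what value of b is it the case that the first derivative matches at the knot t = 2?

-131

S_0'(t) = -2 - 16·(t + 1) - 9·(t + 1)², so S_0'(2) = -131. On the right, S_1'(2) = b, so b = -131.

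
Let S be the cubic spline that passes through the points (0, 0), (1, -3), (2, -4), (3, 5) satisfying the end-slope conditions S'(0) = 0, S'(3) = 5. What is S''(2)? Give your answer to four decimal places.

20.5333

Let σ_i = S''(x_i). Step sizes h_i = 1, 1, 1; slopes of the chords Δ_i = (y_(i+1) - y_i)/h_i = -3, -1, 9.
  1·σ_0 + 4·σ_1 + 1·σ_2 = 6(Δ_1 - Δ_0) = 12
  1·σ_1 + 4·σ_2 + 1·σ_3 = 6(Δ_2 - Δ_1) = 60
Clamped end conditions give two more equations: 2h_0·σ_0 + h_0·σ_1 = 6(Δ_0 - S'(0)) = -18 and h_2·σ_2 + 2h_2·σ_3 = 6(S'(3) - Δ_2) = -24.
Forward elimination and back-substitution give σ_0 = -136/15, σ_1 = 2/15, σ_2 = 308/15, σ_3 = -334/15.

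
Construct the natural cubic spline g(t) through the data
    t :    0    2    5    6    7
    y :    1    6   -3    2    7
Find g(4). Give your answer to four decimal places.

Write m_i for g''(x_i). With h_i = 2, 3, 1, 1 and divided differences Δ_i = 5/2, -3, 5, 5, the continuity of g' gives the tridiagonal system
  2·m_0 + 10·m_1 + 3·m_2 = 6(Δ_1 - Δ_0) = -33
  3·m_1 + 8·m_2 + 1·m_3 = 6(Δ_2 - Δ_1) = 48
  1·m_2 + 4·m_3 + 1·m_4 = 6(Δ_3 - Δ_2) = 0
Natural end conditions: m_0 = m_4 = 0.
Solving: m_0 = 0, m_1 = -1599/274, m_2 = 1158/137, m_3 = -579/274, m_4 = 0.
On [2, 5], g(t) = 6 - 381/274·(t - 2) - 1599/548·(t - 2)² + 435/548·(t - 2)³.
With (t - 2) = 2: g(4) = -288/137.

-2.1022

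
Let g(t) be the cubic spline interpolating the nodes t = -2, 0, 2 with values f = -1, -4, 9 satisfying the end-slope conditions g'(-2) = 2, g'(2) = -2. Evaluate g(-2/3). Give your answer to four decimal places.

Put σ_i = g'' at the i-th knot. Here h = (2, 2) and Δ = (-3/2, 13/2), so the interior equations h_(i-1)·σ_(i-1) + 2(h_(i-1)+h_i)·σ_i + h_i·σ_(i+1) = 6(Δ_i − Δ_(i-1)) read
  2·σ_0 + 8·σ_1 + 2·σ_2 = 6(Δ_1 - Δ_0) = 48
Clamped end conditions give two more equations: 2h_0·σ_0 + h_0·σ_1 = 6(Δ_0 - g'(-2)) = -21 and h_1·σ_1 + 2h_1·σ_2 = 6(g'(2) - Δ_1) = -51.
Solving: σ_0 = -49/4, σ_1 = 14, σ_2 = -79/4.
On [-2, 0], g(t) = -1 + 2·(t + 2) - 49/8·(t + 2)² + 35/16·(t + 2)³.
With (t + 2) = 4/3: g(-2/3) = -109/27.

-4.0370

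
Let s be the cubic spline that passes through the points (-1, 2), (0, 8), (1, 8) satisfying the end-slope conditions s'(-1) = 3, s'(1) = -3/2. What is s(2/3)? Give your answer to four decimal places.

With σ_i denoting the second derivative at x_i, h_i = 1, 1, and Δ_i = (y_(i+1) − y_i)/h_i = 6, 0:
  1·σ_0 + 4·σ_1 + 1·σ_2 = 6(Δ_1 - Δ_0) = -36
Clamped end conditions give two more equations: 2h_0·σ_0 + h_0·σ_1 = 6(Δ_0 - s'(-1)) = 18 and h_1·σ_1 + 2h_1·σ_2 = 6(s'(1) - Δ_1) = -9.
Hence σ_0 = 63/4, σ_1 = -27/2, σ_2 = 9/4.
On [0, 1], s(x) = 8 + 33/8·x - 27/4·x² + 21/8·x³.
With x = 2/3: s(2/3) = 307/36.

8.5278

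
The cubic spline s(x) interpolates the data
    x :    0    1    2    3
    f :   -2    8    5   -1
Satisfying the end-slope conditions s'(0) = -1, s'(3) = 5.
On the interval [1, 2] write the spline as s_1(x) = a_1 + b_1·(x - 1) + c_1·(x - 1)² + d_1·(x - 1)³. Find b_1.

Write M_i for s''(x_i). With h_i = 1, 1, 1 and divided differences Δ_i = 10, -3, -6, the continuity of s' gives the tridiagonal system
  1·M_0 + 4·M_1 + 1·M_2 = 6(Δ_1 - Δ_0) = -78
  1·M_1 + 4·M_2 + 1·M_3 = 6(Δ_2 - Δ_1) = -18
Clamped end conditions give two more equations: 2h_0·M_0 + h_0·M_1 = 6(Δ_0 - s'(0)) = 66 and h_2·M_2 + 2h_2·M_3 = 6(s'(3) - Δ_2) = 66.
Hence M_0 = 48, M_1 = -30, M_2 = -6, M_3 = 36.
On [1, 2], with s_1(x) = a_1 + b_1·(x - 1) + c_1·(x - 1)² + d_1·(x - 1)³: c_1 = M_1/2 = -15, d_1 = (M_2 - M_1)/(6h_1) = 4, b_1 = Δ_1 - h_1(2M_1 + M_2)/6 = 8.

8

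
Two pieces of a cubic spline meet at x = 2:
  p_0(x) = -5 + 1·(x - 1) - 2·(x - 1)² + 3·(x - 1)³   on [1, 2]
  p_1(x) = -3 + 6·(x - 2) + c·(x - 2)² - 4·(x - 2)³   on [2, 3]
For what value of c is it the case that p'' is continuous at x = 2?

7

p_0''(x) = -4 + 18·(x - 1), so p_0''(2) = 14. On the right, p_1''(2) = 2c, so c = 7.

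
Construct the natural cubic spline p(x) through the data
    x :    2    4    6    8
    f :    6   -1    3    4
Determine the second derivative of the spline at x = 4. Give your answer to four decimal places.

4.7000

Write σ_i for p''(x_i). With h_i = 2, 2, 2 and divided differences Δ_i = -7/2, 2, 1/2, the continuity of p' gives the tridiagonal system
  2·σ_0 + 8·σ_1 + 2·σ_2 = 6(Δ_1 - Δ_0) = 33
  2·σ_1 + 8·σ_2 + 2·σ_3 = 6(Δ_2 - Δ_1) = -9
Natural end conditions: σ_0 = σ_3 = 0.
Hence σ_0 = 0, σ_1 = 47/10, σ_2 = -23/10, σ_3 = 0.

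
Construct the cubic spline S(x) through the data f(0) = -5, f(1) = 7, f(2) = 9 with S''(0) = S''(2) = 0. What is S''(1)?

Put m_i = S'' at the i-th knot. Here h = (1, 1) and Δ = (12, 2), so the interior equations h_(i-1)·m_(i-1) + 2(h_(i-1)+h_i)·m_i + h_i·m_(i+1) = 6(Δ_i − Δ_(i-1)) read
  1·m_0 + 4·m_1 + 1·m_2 = 6(Δ_1 - Δ_0) = -60
Natural end conditions: m_0 = m_2 = 0.
Hence m_0 = 0, m_1 = -15, m_2 = 0.

-15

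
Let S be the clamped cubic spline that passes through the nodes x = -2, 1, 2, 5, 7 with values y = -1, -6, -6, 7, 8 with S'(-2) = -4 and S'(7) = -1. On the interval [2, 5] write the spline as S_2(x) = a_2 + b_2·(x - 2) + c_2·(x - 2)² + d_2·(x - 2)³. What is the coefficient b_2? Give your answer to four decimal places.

Put M_i = S'' at the i-th knot. Here h = (3, 1, 3, 2) and Δ = (-5/3, 0, 13/3, 1/2), so the interior equations h_(i-1)·M_(i-1) + 2(h_(i-1)+h_i)·M_i + h_i·M_(i+1) = 6(Δ_i − Δ_(i-1)) read
  3·M_0 + 8·M_1 + 1·M_2 = 6(Δ_1 - Δ_0) = 10
  1·M_1 + 8·M_2 + 3·M_3 = 6(Δ_2 - Δ_1) = 26
  3·M_2 + 10·M_3 + 2·M_4 = 6(Δ_3 - Δ_2) = -23
Clamped end conditions give two more equations: 2h_0·M_0 + h_0·M_1 = 6(Δ_0 - S'(-2)) = 14 and h_3·M_3 + 2h_3·M_4 = 6(S'(7) - Δ_3) = -9.
Hence M_0 = 1313/534, M_1 = -67/267, M_2 = 2473/534, M_3 = -961/267, M_4 = -481/1068.
On [2, 5], with S_2(x) = a_2 + b_2·(x - 2) + c_2·(x - 2)² + d_2·(x - 2)³: c_2 = M_2/2 = 2473/1068, d_2 = (M_3 - M_2)/(6h_2) = -1465/3204, b_2 = Δ_2 - h_2(2M_2 + M_3)/6 = 401/267.

1.5019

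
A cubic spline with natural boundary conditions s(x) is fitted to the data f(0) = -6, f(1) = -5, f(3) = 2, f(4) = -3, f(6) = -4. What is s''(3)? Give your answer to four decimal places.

-11.7097

With M_i denoting the second derivative at x_i, h_i = 1, 2, 1, 2, and Δ_i = (y_(i+1) − y_i)/h_i = 1, 7/2, -5, -1/2:
  1·M_0 + 6·M_1 + 2·M_2 = 6(Δ_1 - Δ_0) = 15
  2·M_1 + 6·M_2 + 1·M_3 = 6(Δ_2 - Δ_1) = -51
  1·M_2 + 6·M_3 + 2·M_4 = 6(Δ_3 - Δ_2) = 27
Natural end conditions: M_0 = M_4 = 0.
Hence M_0 = 0, M_1 = 397/62, M_2 = -363/31, M_3 = 200/31, M_4 = 0.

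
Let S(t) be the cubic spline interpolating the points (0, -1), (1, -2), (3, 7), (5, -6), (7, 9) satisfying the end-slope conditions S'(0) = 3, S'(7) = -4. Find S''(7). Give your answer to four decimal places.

-28.1919

With M_i denoting the second derivative at x_i, h_i = 1, 2, 2, 2, and Δ_i = (y_(i+1) − y_i)/h_i = -1, 9/2, -13/2, 15/2:
  1·M_0 + 6·M_1 + 2·M_2 = 6(Δ_1 - Δ_0) = 33
  2·M_1 + 8·M_2 + 2·M_3 = 6(Δ_2 - Δ_1) = -66
  2·M_2 + 8·M_3 + 2·M_4 = 6(Δ_3 - Δ_2) = 84
Clamped end conditions give two more equations: 2h_0·M_0 + h_0·M_1 = 6(Δ_0 - S'(0)) = -24 and h_3·M_3 + 2h_3·M_4 = 6(S'(7) - Δ_3) = -69.
Hence M_0 = -1655/86, M_1 = 623/43, M_2 = -2983/172, M_3 = 941/43, M_4 = -4849/172.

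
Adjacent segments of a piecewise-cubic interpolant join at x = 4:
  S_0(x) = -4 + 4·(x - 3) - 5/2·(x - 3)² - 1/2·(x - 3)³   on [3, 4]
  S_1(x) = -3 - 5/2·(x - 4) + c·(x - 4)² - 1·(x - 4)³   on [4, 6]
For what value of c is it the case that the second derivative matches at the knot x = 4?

S_0''(x) = -5 - 3·(x - 3), so S_0''(4) = -8. On the right, S_1''(4) = 2c, so c = -4.

-4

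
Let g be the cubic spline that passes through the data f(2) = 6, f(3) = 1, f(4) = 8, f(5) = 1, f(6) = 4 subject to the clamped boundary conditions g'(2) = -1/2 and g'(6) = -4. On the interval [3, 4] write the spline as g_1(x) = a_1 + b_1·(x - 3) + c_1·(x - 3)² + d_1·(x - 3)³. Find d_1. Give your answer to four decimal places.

Let M_i = g''(x_i). Step sizes h_i = 1, 1, 1, 1; slopes of the chords Δ_i = (y_(i+1) - y_i)/h_i = -5, 7, -7, 3.
  1·M_0 + 4·M_1 + 1·M_2 = 6(Δ_1 - Δ_0) = 72
  1·M_1 + 4·M_2 + 1·M_3 = 6(Δ_2 - Δ_1) = -84
  1·M_2 + 4·M_3 + 1·M_4 = 6(Δ_3 - Δ_2) = 60
Clamped end conditions give two more equations: 2h_0·M_0 + h_0·M_1 = 6(Δ_0 - g'(2)) = -27 and h_3·M_3 + 2h_3·M_4 = 6(g'(6) - Δ_3) = -42.
Solving the tridiagonal system: M_0 = -1747/56, M_1 = 991/28, M_2 = -307/8, M_3 = 955/28, M_4 = -2131/56.
On [3, 4], with g_1(x) = a_1 + b_1·(x - 3) + c_1·(x - 3)² + d_1·(x - 3)³: c_1 = M_1/2 = 991/56, d_1 = (M_2 - M_1)/(6h_1) = -1377/112, b_1 = Δ_1 - h_1(2M_1 + M_2)/6 = 179/112.

-12.2946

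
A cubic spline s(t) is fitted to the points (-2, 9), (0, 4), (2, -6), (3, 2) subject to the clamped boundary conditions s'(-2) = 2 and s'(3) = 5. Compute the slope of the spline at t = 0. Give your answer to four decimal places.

Let M_i = s''(x_i). Step sizes h_i = 2, 2, 1; slopes of the chords Δ_i = (y_(i+1) - y_i)/h_i = -5/2, -5, 8.
  2·M_0 + 8·M_1 + 2·M_2 = 6(Δ_1 - Δ_0) = -15
  2·M_1 + 6·M_2 + 1·M_3 = 6(Δ_2 - Δ_1) = 78
Clamped end conditions give two more equations: 2h_0·M_0 + h_0·M_1 = 6(Δ_0 - s'(-2)) = -27 and h_2·M_2 + 2h_2·M_3 = 6(s'(3) - Δ_2) = -18.
Solving: M_0 = -189/46, M_1 = -243/46, M_2 = 408/23, M_3 = -411/23.
On [0, 2], s'(t) = b_1 + 2c_1·t + 3d_1·t² with b_1 = Δ_1 - h_1(2M_1 + M_2)/6 = -170/23, c_1 = M_1/2 = -243/92, d_1 = (M_2 - M_1)/(6h_1) = 353/184. So s'(0) = -170/23.

-7.3913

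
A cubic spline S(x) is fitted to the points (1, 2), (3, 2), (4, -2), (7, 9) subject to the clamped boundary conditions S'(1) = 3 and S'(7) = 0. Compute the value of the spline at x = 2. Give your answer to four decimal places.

Write σ_i for S''(x_i). With h_i = 2, 1, 3 and divided differences Δ_i = 0, -4, 11/3, the continuity of S' gives the tridiagonal system
  2·σ_0 + 6·σ_1 + 1·σ_2 = 6(Δ_1 - Δ_0) = -24
  1·σ_1 + 8·σ_2 + 3·σ_3 = 6(Δ_2 - Δ_1) = 46
Clamped end conditions give two more equations: 2h_0·σ_0 + h_0·σ_1 = 6(Δ_0 - S'(1)) = -18 and h_2·σ_2 + 2h_2·σ_3 = 6(S'(7) - Δ_2) = -22.
Hence σ_0 = -43/21, σ_1 = -103/21, σ_2 = 200/21, σ_3 = -59/7.
On [1, 3], S(x) = 2 + 3·(x - 1) - 43/42·(x - 1)² - 5/21·(x - 1)³.
With (x - 1) = 1: S(2) = 157/42.

3.7381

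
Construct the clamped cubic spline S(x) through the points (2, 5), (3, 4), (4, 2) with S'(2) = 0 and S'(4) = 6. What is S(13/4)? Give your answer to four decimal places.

With σ_i denoting the second derivative at x_i, h_i = 1, 1, and Δ_i = (y_(i+1) − y_i)/h_i = -1, -2:
  1·σ_0 + 4·σ_1 + 1·σ_2 = 6(Δ_1 - Δ_0) = -6
Clamped end conditions give two more equations: 2h_0·σ_0 + h_0·σ_1 = 6(Δ_0 - S'(2)) = -6 and h_1·σ_1 + 2h_1·σ_2 = 6(S'(4) - Δ_1) = 48.
Solving: σ_0 = 3/2, σ_1 = -9, σ_2 = 57/2.
On [3, 4], S(x) = 4 - 15/4·(x - 3) - 9/2·(x - 3)² + 25/4·(x - 3)³.
With (x - 3) = 1/4: S(13/4) = 737/256.

2.8789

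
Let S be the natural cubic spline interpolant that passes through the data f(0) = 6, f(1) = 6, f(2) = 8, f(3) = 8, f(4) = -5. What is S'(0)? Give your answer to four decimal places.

-0.4464

Let σ_i = S''(x_i). Step sizes h_i = 1, 1, 1, 1; slopes of the chords Δ_i = (y_(i+1) - y_i)/h_i = 0, 2, 0, -13.
  1·σ_0 + 4·σ_1 + 1·σ_2 = 6(Δ_1 - Δ_0) = 12
  1·σ_1 + 4·σ_2 + 1·σ_3 = 6(Δ_2 - Δ_1) = -12
  1·σ_2 + 4·σ_3 + 1·σ_4 = 6(Δ_3 - Δ_2) = -78
Natural end conditions: σ_0 = σ_4 = 0.
Hence σ_0 = 0, σ_1 = 75/28, σ_2 = 9/7, σ_3 = -555/28, σ_4 = 0.
On [0, 1], S'(t) = b_0 + 2c_0·t + 3d_0·t² with b_0 = Δ_0 - h_0(2σ_0 + σ_1)/6 = -25/56, c_0 = σ_0/2 = 0, d_0 = (σ_1 - σ_0)/(6h_0) = 25/56. So S'(0) = -25/56.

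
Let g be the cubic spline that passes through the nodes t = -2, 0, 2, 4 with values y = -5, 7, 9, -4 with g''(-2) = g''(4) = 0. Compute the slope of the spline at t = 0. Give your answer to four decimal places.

Let σ_i = g''(x_i). Step sizes h_i = 2, 2, 2; slopes of the chords Δ_i = (y_(i+1) - y_i)/h_i = 6, 1, -13/2.
  2·σ_0 + 8·σ_1 + 2·σ_2 = 6(Δ_1 - Δ_0) = -30
  2·σ_1 + 8·σ_2 + 2·σ_3 = 6(Δ_2 - Δ_1) = -45
Natural end conditions: σ_0 = σ_3 = 0.
Forward elimination and back-substitution give σ_0 = 0, σ_1 = -5/2, σ_2 = -5, σ_3 = 0.
On [0, 2], g'(t) = b_1 + 2c_1·t + 3d_1·t² with b_1 = Δ_1 - h_1(2σ_1 + σ_2)/6 = 13/3, c_1 = σ_1/2 = -5/4, d_1 = (σ_2 - σ_1)/(6h_1) = -5/24. So g'(0) = 13/3.

4.3333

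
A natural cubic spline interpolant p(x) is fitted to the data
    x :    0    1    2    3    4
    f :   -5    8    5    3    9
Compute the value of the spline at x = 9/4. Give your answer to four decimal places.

Let m_i = p''(x_i). Step sizes h_i = 1, 1, 1, 1; slopes of the chords Δ_i = (y_(i+1) - y_i)/h_i = 13, -3, -2, 6.
  1·m_0 + 4·m_1 + 1·m_2 = 6(Δ_1 - Δ_0) = -96
  1·m_1 + 4·m_2 + 1·m_3 = 6(Δ_2 - Δ_1) = 6
  1·m_2 + 4·m_3 + 1·m_4 = 6(Δ_3 - Δ_2) = 48
Natural end conditions: m_0 = m_4 = 0.
Forward elimination and back-substitution give m_0 = 0, m_1 = -177/7, m_2 = 36/7, m_3 = 75/7, m_4 = 0.
On [2, 3], p(x) = 5 - 11/2·(x - 2) + 18/7·(x - 2)² + 13/14·(x - 2)³.
With (x - 2) = 1/4: p(9/4) = 3405/896.

3.8002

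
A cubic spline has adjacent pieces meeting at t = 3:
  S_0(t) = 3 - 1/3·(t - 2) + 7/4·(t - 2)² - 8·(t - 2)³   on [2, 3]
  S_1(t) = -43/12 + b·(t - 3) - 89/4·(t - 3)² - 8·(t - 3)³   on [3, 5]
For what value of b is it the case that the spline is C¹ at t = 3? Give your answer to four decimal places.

-20.8333

S_0'(t) = -1/3 + 7/2·(t - 2) - 24·(t - 2)², so S_0'(3) = -125/6. On the right, S_1'(3) = b, so b = -125/6.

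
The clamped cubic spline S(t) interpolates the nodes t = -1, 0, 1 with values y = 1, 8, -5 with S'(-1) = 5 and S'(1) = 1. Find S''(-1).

34

With σ_i denoting the second derivative at x_i, h_i = 1, 1, and Δ_i = (y_(i+1) − y_i)/h_i = 7, -13:
  1·σ_0 + 4·σ_1 + 1·σ_2 = 6(Δ_1 - Δ_0) = -120
Clamped end conditions give two more equations: 2h_0·σ_0 + h_0·σ_1 = 6(Δ_0 - S'(-1)) = 12 and h_1·σ_1 + 2h_1·σ_2 = 6(S'(1) - Δ_1) = 84.
Forward elimination and back-substitution give σ_0 = 34, σ_1 = -56, σ_2 = 70.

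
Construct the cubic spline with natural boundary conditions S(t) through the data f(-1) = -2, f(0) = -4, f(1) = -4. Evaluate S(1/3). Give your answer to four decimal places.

-4.1852

With M_i denoting the second derivative at x_i, h_i = 1, 1, and Δ_i = (y_(i+1) − y_i)/h_i = -2, 0:
  1·M_0 + 4·M_1 + 1·M_2 = 6(Δ_1 - Δ_0) = 12
Natural end conditions: M_0 = M_2 = 0.
Forward elimination and back-substitution give M_0 = 0, M_1 = 3, M_2 = 0.
On [0, 1], S(t) = -4 - 1·t + 3/2·t² - 1/2·t³.
With t = 1/3: S(1/3) = -113/27.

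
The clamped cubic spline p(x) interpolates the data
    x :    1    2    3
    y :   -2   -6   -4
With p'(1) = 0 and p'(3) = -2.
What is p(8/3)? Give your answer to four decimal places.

Let m_i = p''(x_i). Step sizes h_i = 1, 1; slopes of the chords Δ_i = (y_(i+1) - y_i)/h_i = -4, 2.
  1·m_0 + 4·m_1 + 1·m_2 = 6(Δ_1 - Δ_0) = 36
Clamped end conditions give two more equations: 2h_0·m_0 + h_0·m_1 = 6(Δ_0 - p'(1)) = -24 and h_1·m_1 + 2h_1·m_2 = 6(p'(3) - Δ_1) = -24.
Solving the tridiagonal system: m_0 = -22, m_1 = 20, m_2 = -22.
On [2, 3], p(x) = -6 - 1·(x - 2) + 10·(x - 2)² - 7·(x - 2)³.
With (x - 2) = 2/3: p(8/3) = -116/27.

-4.2963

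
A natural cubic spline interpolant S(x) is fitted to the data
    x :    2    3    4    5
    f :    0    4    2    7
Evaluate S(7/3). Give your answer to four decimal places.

1.9457

Let m_i = S''(x_i). Step sizes h_i = 1, 1, 1; slopes of the chords Δ_i = (y_(i+1) - y_i)/h_i = 4, -2, 5.
  1·m_0 + 4·m_1 + 1·m_2 = 6(Δ_1 - Δ_0) = -36
  1·m_1 + 4·m_2 + 1·m_3 = 6(Δ_2 - Δ_1) = 42
Natural end conditions: m_0 = m_3 = 0.
Solving: m_0 = 0, m_1 = -62/5, m_2 = 68/5, m_3 = 0.
On [2, 3], S(x) = 0 + 91/15·(x - 2) + 0·(x - 2)² - 31/15·(x - 2)³.
With (x - 2) = 1/3: S(7/3) = 788/405.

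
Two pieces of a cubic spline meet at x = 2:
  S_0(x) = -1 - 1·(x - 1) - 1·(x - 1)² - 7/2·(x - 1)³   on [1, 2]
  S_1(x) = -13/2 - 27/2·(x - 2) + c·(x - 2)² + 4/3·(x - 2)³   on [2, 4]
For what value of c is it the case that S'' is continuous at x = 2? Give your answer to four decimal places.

-11.5000

S_0''(x) = -2 - 21·(x - 1), so S_0''(2) = -23. On the right, S_1''(2) = 2c, so c = -23/2.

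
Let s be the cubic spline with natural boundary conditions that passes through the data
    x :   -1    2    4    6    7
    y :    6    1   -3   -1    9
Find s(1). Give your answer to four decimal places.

2.7842

With m_i denoting the second derivative at x_i, h_i = 3, 2, 2, 1, and Δ_i = (y_(i+1) − y_i)/h_i = -5/3, -2, 1, 10:
  3·m_0 + 10·m_1 + 2·m_2 = 6(Δ_1 - Δ_0) = -2
  2·m_1 + 8·m_2 + 2·m_3 = 6(Δ_2 - Δ_1) = 18
  2·m_2 + 6·m_3 + 1·m_4 = 6(Δ_3 - Δ_2) = 54
Natural end conditions: m_0 = m_4 = 0.
Hence m_0 = 0, m_1 = -11/52, m_2 = 3/52, m_3 = 467/52, m_4 = 0.
On [-1, 2], s(x) = 6 - 487/312·(x + 1) + 0·(x + 1)² - 11/936·(x + 1)³.
With (x + 1) = 2: s(1) = 1303/468.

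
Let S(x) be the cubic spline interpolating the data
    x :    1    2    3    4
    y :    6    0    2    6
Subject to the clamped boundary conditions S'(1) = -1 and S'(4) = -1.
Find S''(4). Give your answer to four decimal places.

-16.4000

Put M_i = S'' at the i-th knot. Here h = (1, 1, 1) and Δ = (-6, 2, 4), so the interior equations h_(i-1)·M_(i-1) + 2(h_(i-1)+h_i)·M_i + h_i·M_(i+1) = 6(Δ_i − Δ_(i-1)) read
  1·M_0 + 4·M_1 + 1·M_2 = 6(Δ_1 - Δ_0) = 48
  1·M_1 + 4·M_2 + 1·M_3 = 6(Δ_2 - Δ_1) = 12
Clamped end conditions give two more equations: 2h_0·M_0 + h_0·M_1 = 6(Δ_0 - S'(1)) = -30 and h_2·M_2 + 2h_2·M_3 = 6(S'(4) - Δ_2) = -30.
Hence M_0 = -118/5, M_1 = 86/5, M_2 = 14/5, M_3 = -82/5.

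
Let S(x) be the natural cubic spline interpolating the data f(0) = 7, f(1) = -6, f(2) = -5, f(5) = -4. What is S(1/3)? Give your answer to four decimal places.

1.5898

Let M_i = S''(x_i). Step sizes h_i = 1, 1, 3; slopes of the chords Δ_i = (y_(i+1) - y_i)/h_i = -13, 1, 1/3.
  1·M_0 + 4·M_1 + 1·M_2 = 6(Δ_1 - Δ_0) = 84
  1·M_1 + 8·M_2 + 3·M_3 = 6(Δ_2 - Δ_1) = -4
Natural end conditions: M_0 = M_3 = 0.
Solving: M_0 = 0, M_1 = 676/31, M_2 = -100/31, M_3 = 0.
On [0, 1], S(x) = 7 - 1547/93·x + 0·x² + 338/93·x³.
With x = 1/3: S(1/3) = 3992/2511.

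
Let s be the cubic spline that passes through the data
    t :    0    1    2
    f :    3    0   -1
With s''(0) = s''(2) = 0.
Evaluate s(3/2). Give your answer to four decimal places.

-0.6875

With M_i denoting the second derivative at x_i, h_i = 1, 1, and Δ_i = (y_(i+1) − y_i)/h_i = -3, -1:
  1·M_0 + 4·M_1 + 1·M_2 = 6(Δ_1 - Δ_0) = 12
Natural end conditions: M_0 = M_2 = 0.
Forward elimination and back-substitution give M_0 = 0, M_1 = 3, M_2 = 0.
On [1, 2], s(t) = 0 - 2·(t - 1) + 3/2·(t - 1)² - 1/2·(t - 1)³.
With (t - 1) = 1/2: s(3/2) = -11/16.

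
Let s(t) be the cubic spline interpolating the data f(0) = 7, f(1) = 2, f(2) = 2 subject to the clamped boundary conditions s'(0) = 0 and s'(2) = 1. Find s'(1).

Put M_i = s'' at the i-th knot. Here h = (1, 1) and Δ = (-5, 0), so the interior equations h_(i-1)·M_(i-1) + 2(h_(i-1)+h_i)·M_i + h_i·M_(i+1) = 6(Δ_i − Δ_(i-1)) read
  1·M_0 + 4·M_1 + 1·M_2 = 6(Δ_1 - Δ_0) = 30
Clamped end conditions give two more equations: 2h_0·M_0 + h_0·M_1 = 6(Δ_0 - s'(0)) = -30 and h_1·M_1 + 2h_1·M_2 = 6(s'(2) - Δ_1) = 6.
Forward elimination and back-substitution give M_0 = -22, M_1 = 14, M_2 = -4.
On [1, 2], s'(t) = b_1 + 2c_1·(t - 1) + 3d_1·(t - 1)² with b_1 = Δ_1 - h_1(2M_1 + M_2)/6 = -4, c_1 = M_1/2 = 7, d_1 = (M_2 - M_1)/(6h_1) = -3. So s'(1) = -4.

-4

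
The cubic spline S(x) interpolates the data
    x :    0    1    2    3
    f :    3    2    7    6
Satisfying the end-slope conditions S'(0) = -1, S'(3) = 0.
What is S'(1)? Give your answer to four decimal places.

With M_i denoting the second derivative at x_i, h_i = 1, 1, 1, and Δ_i = (y_(i+1) − y_i)/h_i = -1, 5, -1:
  1·M_0 + 4·M_1 + 1·M_2 = 6(Δ_1 - Δ_0) = 36
  1·M_1 + 4·M_2 + 1·M_3 = 6(Δ_2 - Δ_1) = -36
Clamped end conditions give two more equations: 2h_0·M_0 + h_0·M_1 = 6(Δ_0 - S'(0)) = 0 and h_2·M_2 + 2h_2·M_3 = 6(S'(3) - Δ_2) = 6.
Solving: M_0 = -22/3, M_1 = 44/3, M_2 = -46/3, M_3 = 32/3.
On [1, 2], S'(x) = b_1 + 2c_1·(x - 1) + 3d_1·(x - 1)² with b_1 = Δ_1 - h_1(2M_1 + M_2)/6 = 8/3, c_1 = M_1/2 = 22/3, d_1 = (M_2 - M_1)/(6h_1) = -5. So S'(1) = 8/3.

2.6667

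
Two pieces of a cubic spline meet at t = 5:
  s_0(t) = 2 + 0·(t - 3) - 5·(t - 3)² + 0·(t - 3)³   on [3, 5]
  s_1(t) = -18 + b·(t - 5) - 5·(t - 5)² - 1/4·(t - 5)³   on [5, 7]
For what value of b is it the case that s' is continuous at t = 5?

-20

s_0'(t) = 0 - 10·(t - 3) + 0·(t - 3)², so s_0'(5) = -20. On the right, s_1'(5) = b, so b = -20.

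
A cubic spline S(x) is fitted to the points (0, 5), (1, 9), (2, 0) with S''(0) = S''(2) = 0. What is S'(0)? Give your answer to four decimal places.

7.2500

Write M_i for S''(x_i). With h_i = 1, 1 and divided differences Δ_i = 4, -9, the continuity of S' gives the tridiagonal system
  1·M_0 + 4·M_1 + 1·M_2 = 6(Δ_1 - Δ_0) = -78
Natural end conditions: M_0 = M_2 = 0.
Solving: M_0 = 0, M_1 = -39/2, M_2 = 0.
On [0, 1], S'(x) = b_0 + 2c_0·x + 3d_0·x² with b_0 = Δ_0 - h_0(2M_0 + M_1)/6 = 29/4, c_0 = M_0/2 = 0, d_0 = (M_1 - M_0)/(6h_0) = -13/4. So S'(0) = 29/4.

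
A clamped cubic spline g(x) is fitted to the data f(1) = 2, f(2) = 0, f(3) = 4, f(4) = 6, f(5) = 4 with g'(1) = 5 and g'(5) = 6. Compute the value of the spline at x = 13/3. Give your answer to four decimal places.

Let M_i = g''(x_i). Step sizes h_i = 1, 1, 1, 1; slopes of the chords Δ_i = (y_(i+1) - y_i)/h_i = -2, 4, 2, -2.
  1·M_0 + 4·M_1 + 1·M_2 = 6(Δ_1 - Δ_0) = 36
  1·M_1 + 4·M_2 + 1·M_3 = 6(Δ_2 - Δ_1) = -12
  1·M_2 + 4·M_3 + 1·M_4 = 6(Δ_3 - Δ_2) = -24
Clamped end conditions give two more equations: 2h_0·M_0 + h_0·M_1 = 6(Δ_0 - g'(1)) = -42 and h_3·M_3 + 2h_3·M_4 = 6(g'(5) - Δ_3) = 48.
Solving: M_0 = -119/4, M_1 = 35/2, M_2 = -17/4, M_3 = -25/2, M_4 = 121/4.
On [4, 5], g(x) = 6 - 23/8·(x - 4) - 25/4·(x - 4)² + 57/8·(x - 4)³.
With (x - 4) = 1/3: g(13/3) = 83/18.

4.6111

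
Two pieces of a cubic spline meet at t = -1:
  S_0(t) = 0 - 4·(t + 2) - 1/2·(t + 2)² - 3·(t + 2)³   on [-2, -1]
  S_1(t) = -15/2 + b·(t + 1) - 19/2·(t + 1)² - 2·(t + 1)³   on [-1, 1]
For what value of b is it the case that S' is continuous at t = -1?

S_0'(t) = -4 - 1·(t + 2) - 9·(t + 2)², so S_0'(-1) = -14. On the right, S_1'(-1) = b, so b = -14.

-14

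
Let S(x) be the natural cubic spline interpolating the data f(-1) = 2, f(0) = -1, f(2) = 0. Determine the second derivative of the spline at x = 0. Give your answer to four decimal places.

3.5000

Let M_i = S''(x_i). Step sizes h_i = 1, 2; slopes of the chords Δ_i = (y_(i+1) - y_i)/h_i = -3, 1/2.
  1·M_0 + 6·M_1 + 2·M_2 = 6(Δ_1 - Δ_0) = 21
Natural end conditions: M_0 = M_2 = 0.
Hence M_0 = 0, M_1 = 7/2, M_2 = 0.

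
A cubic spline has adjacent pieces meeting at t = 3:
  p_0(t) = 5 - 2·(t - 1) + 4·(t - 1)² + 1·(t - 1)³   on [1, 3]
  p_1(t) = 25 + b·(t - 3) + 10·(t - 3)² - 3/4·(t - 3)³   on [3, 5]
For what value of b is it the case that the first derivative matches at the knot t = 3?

p_0'(t) = -2 + 8·(t - 1) + 3·(t - 1)², so p_0'(3) = 26. On the right, p_1'(3) = b, so b = 26.

26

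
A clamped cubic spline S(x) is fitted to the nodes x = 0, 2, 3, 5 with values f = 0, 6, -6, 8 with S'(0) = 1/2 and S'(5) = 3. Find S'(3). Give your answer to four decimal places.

-6.1563

Write m_i for S''(x_i). With h_i = 2, 1, 2 and divided differences Δ_i = 3, -12, 7, the continuity of S' gives the tridiagonal system
  2·m_0 + 6·m_1 + 1·m_2 = 6(Δ_1 - Δ_0) = -90
  1·m_1 + 6·m_2 + 2·m_3 = 6(Δ_2 - Δ_1) = 114
Clamped end conditions give two more equations: 2h_0·m_0 + h_0·m_1 = 6(Δ_0 - S'(0)) = 15 and h_2·m_2 + 2h_2·m_3 = 6(S'(5) - Δ_2) = -24.
Solving: m_0 = 529/32, m_1 = -409/16, m_2 = 485/16, m_3 = -677/32.
On [3, 5], S'(x) = b_2 + 2c_2·(x - 3) + 3d_2·(x - 3)² with b_2 = Δ_2 - h_2(2m_2 + m_3)/6 = -197/32, c_2 = m_2/2 = 485/32, d_2 = (m_3 - m_2)/(6h_2) = -549/128. So S'(3) = -197/32.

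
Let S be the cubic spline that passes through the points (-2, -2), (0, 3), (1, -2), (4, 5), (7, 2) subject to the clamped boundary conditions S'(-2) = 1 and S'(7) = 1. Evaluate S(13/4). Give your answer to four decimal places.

Write σ_i for S''(x_i). With h_i = 2, 1, 3, 3 and divided differences Δ_i = 5/2, -5, 7/3, -1, the continuity of S' gives the tridiagonal system
  2·σ_0 + 6·σ_1 + 1·σ_2 = 6(Δ_1 - Δ_0) = -45
  1·σ_1 + 8·σ_2 + 3·σ_3 = 6(Δ_2 - Δ_1) = 44
  3·σ_2 + 12·σ_3 + 3·σ_4 = 6(Δ_3 - Δ_2) = -20
Clamped end conditions give two more equations: 2h_0·σ_0 + h_0·σ_1 = 6(Δ_0 - S'(-2)) = 9 and h_3·σ_3 + 2h_3·σ_4 = 6(S'(7) - Δ_3) = 12.
Solving: σ_0 = 97/12, σ_1 = -35/3, σ_2 = 53/6, σ_3 = -5, σ_4 = 9/2.
On [1, 4], S(x) = -2 - 4·(x - 1) + 53/12·(x - 1)² - 83/108·(x - 1)³.
With (x - 1) = 9/4: S(13/4) = 667/256.

2.6055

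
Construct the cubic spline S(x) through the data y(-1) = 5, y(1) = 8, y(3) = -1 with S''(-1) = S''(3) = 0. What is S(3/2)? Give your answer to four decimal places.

6.7344

With M_i denoting the second derivative at x_i, h_i = 2, 2, and Δ_i = (y_(i+1) − y_i)/h_i = 3/2, -9/2:
  2·M_0 + 8·M_1 + 2·M_2 = 6(Δ_1 - Δ_0) = -36
Natural end conditions: M_0 = M_2 = 0.
Solving the tridiagonal system: M_0 = 0, M_1 = -9/2, M_2 = 0.
On [1, 3], S(x) = 8 - 3/2·(x - 1) - 9/4·(x - 1)² + 3/8·(x - 1)³.
With (x - 1) = 1/2: S(3/2) = 431/64.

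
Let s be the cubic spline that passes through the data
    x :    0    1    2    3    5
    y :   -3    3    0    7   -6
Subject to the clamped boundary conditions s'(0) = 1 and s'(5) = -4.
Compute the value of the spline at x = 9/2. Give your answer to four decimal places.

-2.4808

Write σ_i for s''(x_i). With h_i = 1, 1, 1, 2 and divided differences Δ_i = 6, -3, 7, -13/2, the continuity of s' gives the tridiagonal system
  1·σ_0 + 4·σ_1 + 1·σ_2 = 6(Δ_1 - Δ_0) = -54
  1·σ_1 + 4·σ_2 + 1·σ_3 = 6(Δ_2 - Δ_1) = 60
  1·σ_2 + 6·σ_3 + 2·σ_4 = 6(Δ_3 - Δ_2) = -81
Clamped end conditions give two more equations: 2h_0·σ_0 + h_0·σ_1 = 6(Δ_0 - s'(0)) = 30 and h_3·σ_3 + 2h_3·σ_4 = 6(s'(5) - Δ_3) = 15.
Hence σ_0 = 2363/82, σ_1 = -1133/41, σ_2 = 2273/82, σ_3 = -953/41, σ_4 = 2521/164.
On [3, 5], s(x) = 7 + 635/164·(x - 3) - 953/82·(x - 3)² + 2111/656·(x - 3)³.
With (x - 3) = 3/2: s(9/2) = -13019/5248.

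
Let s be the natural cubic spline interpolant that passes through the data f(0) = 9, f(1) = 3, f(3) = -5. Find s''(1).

Put M_i = s'' at the i-th knot. Here h = (1, 2) and Δ = (-6, -4), so the interior equations h_(i-1)·M_(i-1) + 2(h_(i-1)+h_i)·M_i + h_i·M_(i+1) = 6(Δ_i − Δ_(i-1)) read
  1·M_0 + 6·M_1 + 2·M_2 = 6(Δ_1 - Δ_0) = 12
Natural end conditions: M_0 = M_2 = 0.
Solving: M_0 = 0, M_1 = 2, M_2 = 0.

2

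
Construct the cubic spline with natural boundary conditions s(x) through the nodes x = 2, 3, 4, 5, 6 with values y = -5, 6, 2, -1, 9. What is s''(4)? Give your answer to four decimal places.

Put m_i = s'' at the i-th knot. Here h = (1, 1, 1, 1) and Δ = (11, -4, -3, 10), so the interior equations h_(i-1)·m_(i-1) + 2(h_(i-1)+h_i)·m_i + h_i·m_(i+1) = 6(Δ_i − Δ_(i-1)) read
  1·m_0 + 4·m_1 + 1·m_2 = 6(Δ_1 - Δ_0) = -90
  1·m_1 + 4·m_2 + 1·m_3 = 6(Δ_2 - Δ_1) = 6
  1·m_2 + 4·m_3 + 1·m_4 = 6(Δ_3 - Δ_2) = 78
Natural end conditions: m_0 = m_4 = 0.
Forward elimination and back-substitution give m_0 = 0, m_1 = -162/7, m_2 = 18/7, m_3 = 132/7, m_4 = 0.

2.5714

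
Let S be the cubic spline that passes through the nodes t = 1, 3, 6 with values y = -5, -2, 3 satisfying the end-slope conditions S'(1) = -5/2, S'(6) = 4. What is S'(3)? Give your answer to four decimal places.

Put M_i = S'' at the i-th knot. Here h = (2, 3) and Δ = (3/2, 5/3), so the interior equations h_(i-1)·M_(i-1) + 2(h_(i-1)+h_i)·M_i + h_i·M_(i+1) = 6(Δ_i − Δ_(i-1)) read
  2·M_0 + 10·M_1 + 3·M_2 = 6(Δ_1 - Δ_0) = 1
Clamped end conditions give two more equations: 2h_0·M_0 + h_0·M_1 = 6(Δ_0 - S'(1)) = 24 and h_1·M_1 + 2h_1·M_2 = 6(S'(6) - Δ_1) = 14.
Hence M_0 = 36/5, M_1 = -12/5, M_2 = 53/15.
On [3, 6], S'(t) = b_1 + 2c_1·(t - 3) + 3d_1·(t - 3)² with b_1 = Δ_1 - h_1(2M_1 + M_2)/6 = 23/10, c_1 = M_1/2 = -6/5, d_1 = (M_2 - M_1)/(6h_1) = 89/270. So S'(3) = 23/10.

2.3000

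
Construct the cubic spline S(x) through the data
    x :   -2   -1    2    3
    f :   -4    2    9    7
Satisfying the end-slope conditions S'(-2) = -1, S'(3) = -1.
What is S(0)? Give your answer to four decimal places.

Let M_i = S''(x_i). Step sizes h_i = 1, 3, 1; slopes of the chords Δ_i = (y_(i+1) - y_i)/h_i = 6, 7/3, -2.
  1·M_0 + 8·M_1 + 3·M_2 = 6(Δ_1 - Δ_0) = -22
  3·M_1 + 8·M_2 + 1·M_3 = 6(Δ_2 - Δ_1) = -26
Clamped end conditions give two more equations: 2h_0·M_0 + h_0·M_1 = 6(Δ_0 - S'(-2)) = 42 and h_2·M_2 + 2h_2·M_3 = 6(S'(3) - Δ_2) = 6.
Solving: M_0 = 1480/63, M_1 = -314/63, M_2 = -118/63, M_3 = 248/63.
On [-1, 2], S(x) = 2 + 520/63·(x + 1) - 157/63·(x + 1)² + 14/81·(x + 1)³.
With (x + 1) = 1: S(0) = 4499/567.

7.9347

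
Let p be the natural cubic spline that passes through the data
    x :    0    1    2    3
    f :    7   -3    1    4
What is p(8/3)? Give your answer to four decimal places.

Let M_i = p''(x_i). Step sizes h_i = 1, 1, 1; slopes of the chords Δ_i = (y_(i+1) - y_i)/h_i = -10, 4, 3.
  1·M_0 + 4·M_1 + 1·M_2 = 6(Δ_1 - Δ_0) = 84
  1·M_1 + 4·M_2 + 1·M_3 = 6(Δ_2 - Δ_1) = -6
Natural end conditions: M_0 = M_3 = 0.
Solving the tridiagonal system: M_0 = 0, M_1 = 114/5, M_2 = -36/5, M_3 = 0.
On [2, 3], p(x) = 1 + 27/5·(x - 2) - 18/5·(x - 2)² + 6/5·(x - 2)³.
With (x - 2) = 2/3: p(8/3) = 151/45.

3.3556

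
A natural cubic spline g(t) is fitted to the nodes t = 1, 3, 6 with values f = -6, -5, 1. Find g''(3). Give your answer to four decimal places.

0.9000

Let m_i = g''(x_i). Step sizes h_i = 2, 3; slopes of the chords Δ_i = (y_(i+1) - y_i)/h_i = 1/2, 2.
  2·m_0 + 10·m_1 + 3·m_2 = 6(Δ_1 - Δ_0) = 9
Natural end conditions: m_0 = m_2 = 0.
Solving the tridiagonal system: m_0 = 0, m_1 = 9/10, m_2 = 0.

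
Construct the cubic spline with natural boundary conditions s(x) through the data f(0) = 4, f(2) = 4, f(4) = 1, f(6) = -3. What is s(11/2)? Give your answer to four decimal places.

-1.9844

With M_i denoting the second derivative at x_i, h_i = 2, 2, 2, and Δ_i = (y_(i+1) − y_i)/h_i = 0, -3/2, -2:
  2·M_0 + 8·M_1 + 2·M_2 = 6(Δ_1 - Δ_0) = -9
  2·M_1 + 8·M_2 + 2·M_3 = 6(Δ_2 - Δ_1) = -3
Natural end conditions: M_0 = M_3 = 0.
Solving the tridiagonal system: M_0 = 0, M_1 = -11/10, M_2 = -1/10, M_3 = 0.
On [4, 6], s(x) = 1 - 29/15·(x - 4) - 1/20·(x - 4)² + 1/120·(x - 4)³.
With (x - 4) = 3/2: s(11/2) = -127/64.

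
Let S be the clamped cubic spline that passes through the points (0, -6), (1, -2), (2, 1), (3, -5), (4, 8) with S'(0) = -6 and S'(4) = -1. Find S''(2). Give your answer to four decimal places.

-25.7500

With m_i denoting the second derivative at x_i, h_i = 1, 1, 1, 1, and Δ_i = (y_(i+1) − y_i)/h_i = 4, 3, -6, 13:
  1·m_0 + 4·m_1 + 1·m_2 = 6(Δ_1 - Δ_0) = -6
  1·m_1 + 4·m_2 + 1·m_3 = 6(Δ_2 - Δ_1) = -54
  1·m_2 + 4·m_3 + 1·m_4 = 6(Δ_3 - Δ_2) = 114
Clamped end conditions give two more equations: 2h_0·m_0 + h_0·m_1 = 6(Δ_0 - S'(0)) = 60 and h_3·m_3 + 2h_3·m_4 = 6(S'(4) - Δ_3) = -84.
Hence m_0 = 881/28, m_1 = -41/14, m_2 = -103/4, m_3 = 727/14, m_4 = -1903/28.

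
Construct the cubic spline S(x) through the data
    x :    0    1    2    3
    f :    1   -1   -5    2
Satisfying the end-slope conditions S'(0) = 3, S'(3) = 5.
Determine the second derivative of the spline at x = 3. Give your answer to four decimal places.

-17.0667

Write m_i for S''(x_i). With h_i = 1, 1, 1 and divided differences Δ_i = -2, -4, 7, the continuity of S' gives the tridiagonal system
  1·m_0 + 4·m_1 + 1·m_2 = 6(Δ_1 - Δ_0) = -12
  1·m_1 + 4·m_2 + 1·m_3 = 6(Δ_2 - Δ_1) = 66
Clamped end conditions give two more equations: 2h_0·m_0 + h_0·m_1 = 6(Δ_0 - S'(0)) = -30 and h_2·m_2 + 2h_2·m_3 = 6(S'(3) - Δ_2) = -12.
Solving: m_0 = -184/15, m_1 = -82/15, m_2 = 332/15, m_3 = -256/15.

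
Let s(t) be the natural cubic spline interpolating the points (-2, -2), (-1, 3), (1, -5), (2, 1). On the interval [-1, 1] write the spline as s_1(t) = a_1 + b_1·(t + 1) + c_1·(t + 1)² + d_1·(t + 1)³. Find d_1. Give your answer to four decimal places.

2.3750

With m_i denoting the second derivative at x_i, h_i = 1, 2, 1, and Δ_i = (y_(i+1) − y_i)/h_i = 5, -4, 6:
  1·m_0 + 6·m_1 + 2·m_2 = 6(Δ_1 - Δ_0) = -54
  2·m_1 + 6·m_2 + 1·m_3 = 6(Δ_2 - Δ_1) = 60
Natural end conditions: m_0 = m_3 = 0.
Solving the tridiagonal system: m_0 = 0, m_1 = -111/8, m_2 = 117/8, m_3 = 0.
On [-1, 1], with s_1(t) = a_1 + b_1·(t + 1) + c_1·(t + 1)² + d_1·(t + 1)³: c_1 = m_1/2 = -111/16, d_1 = (m_2 - m_1)/(6h_1) = 19/8, b_1 = Δ_1 - h_1(2m_1 + m_2)/6 = 3/8.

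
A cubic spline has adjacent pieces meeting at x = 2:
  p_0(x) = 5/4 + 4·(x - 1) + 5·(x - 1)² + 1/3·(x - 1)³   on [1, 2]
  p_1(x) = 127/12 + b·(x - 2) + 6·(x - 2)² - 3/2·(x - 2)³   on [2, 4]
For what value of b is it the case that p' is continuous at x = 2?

15

p_0'(x) = 4 + 10·(x - 1) + 1·(x - 1)², so p_0'(2) = 15. On the right, p_1'(2) = b, so b = 15.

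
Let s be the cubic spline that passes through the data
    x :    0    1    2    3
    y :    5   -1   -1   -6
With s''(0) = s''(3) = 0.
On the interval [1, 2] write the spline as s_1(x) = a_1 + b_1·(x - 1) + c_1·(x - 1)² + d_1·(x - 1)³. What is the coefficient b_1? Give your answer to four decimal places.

-2.1333

With σ_i denoting the second derivative at x_i, h_i = 1, 1, 1, and Δ_i = (y_(i+1) − y_i)/h_i = -6, 0, -5:
  1·σ_0 + 4·σ_1 + 1·σ_2 = 6(Δ_1 - Δ_0) = 36
  1·σ_1 + 4·σ_2 + 1·σ_3 = 6(Δ_2 - Δ_1) = -30
Natural end conditions: σ_0 = σ_3 = 0.
Forward elimination and back-substitution give σ_0 = 0, σ_1 = 58/5, σ_2 = -52/5, σ_3 = 0.
On [1, 2], with s_1(x) = a_1 + b_1·(x - 1) + c_1·(x - 1)² + d_1·(x - 1)³: c_1 = σ_1/2 = 29/5, d_1 = (σ_2 - σ_1)/(6h_1) = -11/3, b_1 = Δ_1 - h_1(2σ_1 + σ_2)/6 = -32/15.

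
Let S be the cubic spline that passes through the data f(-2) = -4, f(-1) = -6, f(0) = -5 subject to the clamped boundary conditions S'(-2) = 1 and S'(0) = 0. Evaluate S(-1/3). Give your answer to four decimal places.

With M_i denoting the second derivative at x_i, h_i = 1, 1, and Δ_i = (y_(i+1) − y_i)/h_i = -2, 1:
  1·M_0 + 4·M_1 + 1·M_2 = 6(Δ_1 - Δ_0) = 18
Clamped end conditions give two more equations: 2h_0·M_0 + h_0·M_1 = 6(Δ_0 - S'(-2)) = -18 and h_1·M_1 + 2h_1·M_2 = 6(S'(0) - Δ_1) = -6.
Solving the tridiagonal system: M_0 = -14, M_1 = 10, M_2 = -8.
On [-1, 0], S(x) = -6 - 1·(x + 1) + 5·(x + 1)² - 3·(x + 1)³.
With (x + 1) = 2/3: S(-1/3) = -16/3.

-5.3333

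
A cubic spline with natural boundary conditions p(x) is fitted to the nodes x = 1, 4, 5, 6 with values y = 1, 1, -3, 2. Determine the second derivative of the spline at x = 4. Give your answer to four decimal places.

-4.8387

Let M_i = p''(x_i). Step sizes h_i = 3, 1, 1; slopes of the chords Δ_i = (y_(i+1) - y_i)/h_i = 0, -4, 5.
  3·M_0 + 8·M_1 + 1·M_2 = 6(Δ_1 - Δ_0) = -24
  1·M_1 + 4·M_2 + 1·M_3 = 6(Δ_2 - Δ_1) = 54
Natural end conditions: M_0 = M_3 = 0.
Forward elimination and back-substitution give M_0 = 0, M_1 = -150/31, M_2 = 456/31, M_3 = 0.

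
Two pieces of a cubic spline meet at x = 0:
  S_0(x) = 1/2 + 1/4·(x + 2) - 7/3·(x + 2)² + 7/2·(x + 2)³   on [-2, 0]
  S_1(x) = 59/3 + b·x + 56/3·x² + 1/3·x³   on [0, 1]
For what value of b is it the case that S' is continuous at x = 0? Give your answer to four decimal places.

32.9167

S_0'(x) = 1/4 - 14/3·(x + 2) + 21/2·(x + 2)², so S_0'(0) = 395/12. On the right, S_1'(0) = b, so b = 395/12.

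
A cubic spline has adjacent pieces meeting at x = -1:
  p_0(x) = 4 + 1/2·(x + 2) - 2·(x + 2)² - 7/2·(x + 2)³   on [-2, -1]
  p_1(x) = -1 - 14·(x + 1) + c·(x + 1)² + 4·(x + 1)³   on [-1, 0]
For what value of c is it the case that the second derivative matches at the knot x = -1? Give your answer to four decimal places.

-12.5000

p_0''(x) = -4 - 21·(x + 2), so p_0''(-1) = -25. On the right, p_1''(-1) = 2c, so c = -25/2.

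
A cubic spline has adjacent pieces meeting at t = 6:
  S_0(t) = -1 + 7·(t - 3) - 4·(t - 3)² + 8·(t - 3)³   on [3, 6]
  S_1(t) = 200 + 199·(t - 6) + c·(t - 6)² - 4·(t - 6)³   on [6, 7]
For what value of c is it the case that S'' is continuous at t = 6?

68

S_0''(t) = -8 + 48·(t - 3), so S_0''(6) = 136. On the right, S_1''(6) = 2c, so c = 68.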